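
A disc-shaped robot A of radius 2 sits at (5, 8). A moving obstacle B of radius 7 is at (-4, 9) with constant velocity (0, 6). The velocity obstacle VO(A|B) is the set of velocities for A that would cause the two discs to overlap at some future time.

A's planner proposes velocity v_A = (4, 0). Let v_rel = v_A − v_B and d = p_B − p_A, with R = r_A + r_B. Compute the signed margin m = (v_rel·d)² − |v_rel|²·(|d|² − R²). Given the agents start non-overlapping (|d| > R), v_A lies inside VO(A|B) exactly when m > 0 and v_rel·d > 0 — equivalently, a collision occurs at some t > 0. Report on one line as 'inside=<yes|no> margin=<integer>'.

d = (-9, 1),  |d|² = 82;  R = 2+7 = 9,  c = 82−9² = 1
v_rel = (4, -6),  |v_rel|² = 52;  v_rel·d = (4)·(-9) + (-6)·(1) = -42
52·t² + 84·t + 1 = 0  ⇒  m = (-42)² − 52·1 = 1712
m = 1712 > 0,  v_rel·d = -42 < 0  ⇒  outside

inside=no margin=1712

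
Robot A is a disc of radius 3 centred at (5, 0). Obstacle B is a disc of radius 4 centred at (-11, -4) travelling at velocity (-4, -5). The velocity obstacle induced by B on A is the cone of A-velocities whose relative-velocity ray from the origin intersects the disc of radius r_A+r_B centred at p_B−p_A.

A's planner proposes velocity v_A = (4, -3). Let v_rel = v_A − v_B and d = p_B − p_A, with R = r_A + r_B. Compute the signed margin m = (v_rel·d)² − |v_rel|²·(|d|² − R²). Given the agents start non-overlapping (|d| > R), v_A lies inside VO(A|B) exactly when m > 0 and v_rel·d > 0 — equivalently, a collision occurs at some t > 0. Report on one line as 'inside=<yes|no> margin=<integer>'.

d = (-16, -4),  |d|² = 272;  R = 3+4 = 7,  c = 272−7² = 223
v_rel = (8, 2),  |v_rel|² = 68;  v_rel·d = (8)·(-16) + (2)·(-4) = -136
68·t² + 272·t + 223 = 0  ⇒  m = (-136)² − 68·223 = 3332
m = 3332 > 0,  v_rel·d = -136 < 0  ⇒  outside

inside=no margin=3332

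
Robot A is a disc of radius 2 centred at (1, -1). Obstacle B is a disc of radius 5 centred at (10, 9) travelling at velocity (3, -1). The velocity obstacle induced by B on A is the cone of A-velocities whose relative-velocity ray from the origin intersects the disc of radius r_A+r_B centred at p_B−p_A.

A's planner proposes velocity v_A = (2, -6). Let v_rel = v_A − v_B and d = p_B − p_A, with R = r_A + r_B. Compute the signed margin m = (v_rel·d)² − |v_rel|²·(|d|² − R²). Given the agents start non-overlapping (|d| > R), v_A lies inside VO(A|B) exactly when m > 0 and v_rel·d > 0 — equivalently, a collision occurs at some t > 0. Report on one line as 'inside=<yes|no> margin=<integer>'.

d = (9, 10),  |d|² = 181;  R = 2+5 = 7,  c = 181−7² = 132
v_rel = (-1, -5),  |v_rel|² = 26;  v_rel·d = (-1)·(9) + (-5)·(10) = -59
26·t² + 118·t + 132 = 0  ⇒  m = (-59)² − 26·132 = 49
m = 49 > 0,  v_rel·d = -59 < 0  ⇒  outside

inside=no margin=49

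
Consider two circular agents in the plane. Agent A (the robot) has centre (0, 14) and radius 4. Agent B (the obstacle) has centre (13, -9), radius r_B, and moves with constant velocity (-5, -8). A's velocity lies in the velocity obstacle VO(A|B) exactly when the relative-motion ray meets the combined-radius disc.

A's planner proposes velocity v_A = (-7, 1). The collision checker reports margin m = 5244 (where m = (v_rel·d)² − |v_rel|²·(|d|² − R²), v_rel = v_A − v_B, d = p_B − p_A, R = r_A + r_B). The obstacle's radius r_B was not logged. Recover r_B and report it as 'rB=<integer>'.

m = 5244
d = (13, -23);  v_rel = (-2, 9),  |v_rel|² = 85
v_rel×d = (-2)·(-23) − (9)·(13) = -71
since m = R²·85 − (-71)²:  R² = (5041 + 5244) / 85 = 121
R = √121 = 11  ⇒  r_B = 11 − 4 = 7

rB=7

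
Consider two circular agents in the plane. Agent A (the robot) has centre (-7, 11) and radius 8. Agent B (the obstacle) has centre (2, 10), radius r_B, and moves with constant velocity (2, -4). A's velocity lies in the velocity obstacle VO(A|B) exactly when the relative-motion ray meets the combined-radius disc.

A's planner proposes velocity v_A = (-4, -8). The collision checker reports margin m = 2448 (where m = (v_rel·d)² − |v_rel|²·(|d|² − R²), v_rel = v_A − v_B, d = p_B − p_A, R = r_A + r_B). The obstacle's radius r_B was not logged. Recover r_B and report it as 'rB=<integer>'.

m = 2448
d = (9, -1);  v_rel = (-6, -4),  |v_rel|² = 52
v_rel×d = (-6)·(-1) − (-4)·(9) = 42
since m = R²·52 − 42²:  R² = (1764 + 2448) / 52 = 81
R = √81 = 9  ⇒  r_B = 9 − 8 = 1

rB=1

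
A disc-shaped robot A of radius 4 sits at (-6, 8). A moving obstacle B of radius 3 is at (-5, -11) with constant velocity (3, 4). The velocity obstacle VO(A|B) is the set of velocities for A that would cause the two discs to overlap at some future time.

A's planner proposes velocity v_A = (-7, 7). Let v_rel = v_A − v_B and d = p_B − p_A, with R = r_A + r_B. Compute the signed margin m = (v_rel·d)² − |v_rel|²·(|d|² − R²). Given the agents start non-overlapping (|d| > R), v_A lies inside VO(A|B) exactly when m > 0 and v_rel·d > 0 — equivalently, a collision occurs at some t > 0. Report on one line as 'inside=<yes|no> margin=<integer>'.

d = (1, -19),  |d|² = 362;  R = 4+3 = 7,  c = 362−7² = 313
v_rel = (-10, 3),  |v_rel|² = 109;  v_rel·d = (-10)·(1) + (3)·(-19) = -67
109·t² + 134·t + 313 = 0  ⇒  m = (-67)² − 109·313 = -29628
m = -29628 < 0,  v_rel·d = -67 < 0  ⇒  outside

inside=no margin=-29628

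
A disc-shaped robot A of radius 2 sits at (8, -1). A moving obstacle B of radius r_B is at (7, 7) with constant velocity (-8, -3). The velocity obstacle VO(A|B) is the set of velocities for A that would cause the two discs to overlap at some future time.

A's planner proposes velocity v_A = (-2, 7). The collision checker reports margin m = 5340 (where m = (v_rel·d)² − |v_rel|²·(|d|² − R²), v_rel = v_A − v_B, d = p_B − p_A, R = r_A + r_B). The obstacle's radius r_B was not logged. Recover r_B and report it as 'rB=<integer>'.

m = 5340
d = (-1, 8);  v_rel = (6, 10),  |v_rel|² = 136
v_rel×d = (6)·(8) − (10)·(-1) = 58
since m = R²·136 − 58²:  R² = (3364 + 5340) / 136 = 64
R = √64 = 8  ⇒  r_B = 8 − 2 = 6

rB=6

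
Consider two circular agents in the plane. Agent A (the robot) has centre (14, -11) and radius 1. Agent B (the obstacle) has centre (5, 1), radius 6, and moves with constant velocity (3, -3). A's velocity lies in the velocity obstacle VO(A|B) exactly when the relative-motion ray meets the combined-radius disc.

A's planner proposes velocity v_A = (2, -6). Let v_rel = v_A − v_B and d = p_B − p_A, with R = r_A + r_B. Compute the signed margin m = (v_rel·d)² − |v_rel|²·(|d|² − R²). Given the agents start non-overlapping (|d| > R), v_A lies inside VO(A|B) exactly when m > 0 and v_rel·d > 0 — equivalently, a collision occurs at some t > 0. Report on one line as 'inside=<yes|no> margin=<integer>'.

d = (-9, 12),  |d|² = 225;  R = 1+6 = 7,  c = 225−7² = 176
v_rel = (-1, -3),  |v_rel|² = 10;  v_rel·d = (-1)·(-9) + (-3)·(12) = -27
10·t² + 54·t + 176 = 0  ⇒  m = (-27)² − 10·176 = -1031
m = -1031 < 0,  v_rel·d = -27 < 0  ⇒  outside

inside=no margin=-1031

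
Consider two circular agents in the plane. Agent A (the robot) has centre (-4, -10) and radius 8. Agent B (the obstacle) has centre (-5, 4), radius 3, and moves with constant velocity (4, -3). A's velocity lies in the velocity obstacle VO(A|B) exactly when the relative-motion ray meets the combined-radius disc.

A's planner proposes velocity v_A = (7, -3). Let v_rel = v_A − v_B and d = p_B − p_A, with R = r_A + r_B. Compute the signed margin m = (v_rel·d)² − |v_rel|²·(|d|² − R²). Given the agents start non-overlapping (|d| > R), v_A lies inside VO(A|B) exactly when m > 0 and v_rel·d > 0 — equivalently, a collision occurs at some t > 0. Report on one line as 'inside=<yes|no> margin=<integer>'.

d = (-1, 14),  |d|² = 197;  R = 8+3 = 11,  c = 197−11² = 76
v_rel = (3, 0),  |v_rel|² = 9;  v_rel·d = (3)·(-1) + (0)·(14) = -3
9·t² + 6·t + 76 = 0  ⇒  m = (-3)² − 9·76 = -675
m = -675 < 0,  v_rel·d = -3 < 0  ⇒  outside

inside=no margin=-675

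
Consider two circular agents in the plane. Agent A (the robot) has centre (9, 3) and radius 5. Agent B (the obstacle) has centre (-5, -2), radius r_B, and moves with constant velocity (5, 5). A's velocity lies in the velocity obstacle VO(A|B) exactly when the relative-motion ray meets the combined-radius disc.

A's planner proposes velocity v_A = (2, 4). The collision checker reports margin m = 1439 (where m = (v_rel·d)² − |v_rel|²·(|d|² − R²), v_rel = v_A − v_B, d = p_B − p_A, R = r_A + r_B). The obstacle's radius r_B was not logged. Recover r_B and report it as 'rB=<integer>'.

m = 1439
d = (-14, -5);  v_rel = (-3, -1),  |v_rel|² = 10
v_rel×d = (-3)·(-5) − (-1)·(-14) = 1
since m = R²·10 − 1²:  R² = (1 + 1439) / 10 = 144
R = √144 = 12  ⇒  r_B = 12 − 5 = 7

rB=7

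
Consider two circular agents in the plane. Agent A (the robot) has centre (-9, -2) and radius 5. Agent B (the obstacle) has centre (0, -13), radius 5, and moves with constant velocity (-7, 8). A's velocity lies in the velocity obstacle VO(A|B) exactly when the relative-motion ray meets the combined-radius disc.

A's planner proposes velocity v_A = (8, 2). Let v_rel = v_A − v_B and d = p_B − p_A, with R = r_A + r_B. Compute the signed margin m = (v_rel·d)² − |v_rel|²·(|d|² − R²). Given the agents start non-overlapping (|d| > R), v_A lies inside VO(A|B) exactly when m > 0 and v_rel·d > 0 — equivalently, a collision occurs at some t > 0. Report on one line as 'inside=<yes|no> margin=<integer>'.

d = (9, -11),  |d|² = 202;  R = 5+5 = 10,  c = 202−10² = 102
v_rel = (15, -6),  |v_rel|² = 261;  v_rel·d = (15)·(9) + (-6)·(-11) = 201
261·t² − 402·t + 102 = 0  ⇒  m = 201² − 261·102 = 13779
m = 13779 > 0,  v_rel·d = 201 > 0  ⇒  inside

inside=yes margin=13779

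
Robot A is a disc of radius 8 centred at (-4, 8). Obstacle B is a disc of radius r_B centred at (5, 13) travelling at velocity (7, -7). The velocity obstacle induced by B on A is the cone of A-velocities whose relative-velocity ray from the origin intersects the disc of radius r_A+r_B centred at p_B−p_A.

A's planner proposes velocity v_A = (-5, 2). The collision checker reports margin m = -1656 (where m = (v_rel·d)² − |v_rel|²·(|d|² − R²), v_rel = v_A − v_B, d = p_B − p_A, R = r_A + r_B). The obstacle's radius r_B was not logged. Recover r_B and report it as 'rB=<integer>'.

m = -1656
d = (9, 5);  v_rel = (-12, 9),  |v_rel|² = 225
v_rel×d = (-12)·(5) − (9)·(9) = -141
since m = R²·225 − (-141)²:  R² = (19881 + -1656) / 225 = 81
R = √81 = 9  ⇒  r_B = 9 − 8 = 1

rB=1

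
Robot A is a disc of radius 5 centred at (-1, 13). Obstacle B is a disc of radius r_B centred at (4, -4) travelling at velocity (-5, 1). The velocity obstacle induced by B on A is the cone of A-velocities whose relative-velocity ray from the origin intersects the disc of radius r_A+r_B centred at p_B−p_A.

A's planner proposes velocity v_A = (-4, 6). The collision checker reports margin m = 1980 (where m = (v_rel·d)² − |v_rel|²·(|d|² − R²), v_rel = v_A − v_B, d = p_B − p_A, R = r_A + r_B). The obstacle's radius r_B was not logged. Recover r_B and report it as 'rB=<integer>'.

m = 1980
d = (5, -17);  v_rel = (1, 5),  |v_rel|² = 26
v_rel×d = (1)·(-17) − (5)·(5) = -42
since m = R²·26 − (-42)²:  R² = (1764 + 1980) / 26 = 144
R = √144 = 12  ⇒  r_B = 12 − 5 = 7

rB=7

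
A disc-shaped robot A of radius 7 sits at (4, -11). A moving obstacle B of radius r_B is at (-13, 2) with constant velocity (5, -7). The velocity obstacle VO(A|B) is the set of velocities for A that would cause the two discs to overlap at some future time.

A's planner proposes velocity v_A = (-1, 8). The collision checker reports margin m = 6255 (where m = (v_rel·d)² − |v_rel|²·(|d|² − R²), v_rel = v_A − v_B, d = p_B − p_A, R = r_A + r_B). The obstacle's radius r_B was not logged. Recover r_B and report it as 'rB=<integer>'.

m = 6255
d = (-17, 13);  v_rel = (-6, 15),  |v_rel|² = 261
v_rel×d = (-6)·(13) − (15)·(-17) = 177
since m = R²·261 − 177²:  R² = (31329 + 6255) / 261 = 144
R = √144 = 12  ⇒  r_B = 12 − 7 = 5

rB=5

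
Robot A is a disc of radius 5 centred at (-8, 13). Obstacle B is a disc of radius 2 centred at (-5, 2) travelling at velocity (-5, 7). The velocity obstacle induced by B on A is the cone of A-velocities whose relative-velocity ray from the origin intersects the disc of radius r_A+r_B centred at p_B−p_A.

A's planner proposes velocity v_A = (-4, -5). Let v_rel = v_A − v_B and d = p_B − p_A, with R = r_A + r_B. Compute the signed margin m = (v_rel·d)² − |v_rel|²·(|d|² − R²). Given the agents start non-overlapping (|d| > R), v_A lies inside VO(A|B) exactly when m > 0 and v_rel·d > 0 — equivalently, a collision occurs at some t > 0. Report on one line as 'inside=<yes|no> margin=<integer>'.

d = (3, -11),  |d|² = 130;  R = 5+2 = 7,  c = 130−7² = 81
v_rel = (1, -12),  |v_rel|² = 145;  v_rel·d = (1)·(3) + (-12)·(-11) = 135
145·t² − 270·t + 81 = 0  ⇒  m = 135² − 145·81 = 6480
m = 6480 > 0,  v_rel·d = 135 > 0  ⇒  inside

inside=yes margin=6480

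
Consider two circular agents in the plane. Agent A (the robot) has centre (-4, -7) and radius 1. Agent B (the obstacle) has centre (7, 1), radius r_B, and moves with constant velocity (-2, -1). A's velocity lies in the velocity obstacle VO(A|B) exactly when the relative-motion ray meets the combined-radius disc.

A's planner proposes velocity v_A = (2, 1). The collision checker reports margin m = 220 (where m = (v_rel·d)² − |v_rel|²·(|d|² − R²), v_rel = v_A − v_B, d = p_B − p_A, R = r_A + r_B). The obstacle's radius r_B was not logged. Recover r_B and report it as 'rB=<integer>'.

m = 220
d = (11, 8);  v_rel = (4, 2),  |v_rel|² = 20
v_rel×d = (4)·(8) − (2)·(11) = 10
since m = R²·20 − 10²:  R² = (100 + 220) / 20 = 16
R = √16 = 4  ⇒  r_B = 4 − 1 = 3

rB=3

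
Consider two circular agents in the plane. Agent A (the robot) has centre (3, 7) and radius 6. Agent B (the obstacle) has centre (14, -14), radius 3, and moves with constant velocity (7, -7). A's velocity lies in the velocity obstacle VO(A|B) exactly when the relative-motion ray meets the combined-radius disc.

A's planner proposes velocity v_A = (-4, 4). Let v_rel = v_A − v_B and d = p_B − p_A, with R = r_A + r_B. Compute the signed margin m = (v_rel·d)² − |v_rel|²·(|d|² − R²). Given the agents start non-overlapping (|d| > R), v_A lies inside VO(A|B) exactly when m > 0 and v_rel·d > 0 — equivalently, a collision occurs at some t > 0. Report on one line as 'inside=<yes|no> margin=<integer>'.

d = (11, -21),  |d|² = 562;  R = 6+3 = 9,  c = 562−9² = 481
v_rel = (-11, 11),  |v_rel|² = 242;  v_rel·d = (-11)·(11) + (11)·(-21) = -352
242·t² + 704·t + 481 = 0  ⇒  m = (-352)² − 242·481 = 7502
m = 7502 > 0,  v_rel·d = -352 < 0  ⇒  outside

inside=no margin=7502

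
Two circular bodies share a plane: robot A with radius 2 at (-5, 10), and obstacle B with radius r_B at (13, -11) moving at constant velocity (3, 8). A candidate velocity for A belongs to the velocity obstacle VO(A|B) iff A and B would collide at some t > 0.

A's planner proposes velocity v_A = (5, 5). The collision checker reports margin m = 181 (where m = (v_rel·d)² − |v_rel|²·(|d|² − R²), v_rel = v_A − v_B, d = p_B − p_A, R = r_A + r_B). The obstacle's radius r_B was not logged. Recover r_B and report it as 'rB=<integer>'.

m = 181
d = (18, -21);  v_rel = (2, -3),  |v_rel|² = 13
v_rel×d = (2)·(-21) − (-3)·(18) = 12
since m = R²·13 − 12²:  R² = (144 + 181) / 13 = 25
R = √25 = 5  ⇒  r_B = 5 − 2 = 3

rB=3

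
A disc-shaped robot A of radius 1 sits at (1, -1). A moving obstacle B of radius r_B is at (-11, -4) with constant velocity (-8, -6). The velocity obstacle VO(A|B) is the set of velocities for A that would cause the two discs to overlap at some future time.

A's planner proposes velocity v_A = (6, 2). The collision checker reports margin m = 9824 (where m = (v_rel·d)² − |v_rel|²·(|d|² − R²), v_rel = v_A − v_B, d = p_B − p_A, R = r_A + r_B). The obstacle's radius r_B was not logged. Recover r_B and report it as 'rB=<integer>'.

m = 9824
d = (-12, -3);  v_rel = (14, 8),  |v_rel|² = 260
v_rel×d = (14)·(-3) − (8)·(-12) = 54
since m = R²·260 − 54²:  R² = (2916 + 9824) / 260 = 49
R = √49 = 7  ⇒  r_B = 7 − 1 = 6

rB=6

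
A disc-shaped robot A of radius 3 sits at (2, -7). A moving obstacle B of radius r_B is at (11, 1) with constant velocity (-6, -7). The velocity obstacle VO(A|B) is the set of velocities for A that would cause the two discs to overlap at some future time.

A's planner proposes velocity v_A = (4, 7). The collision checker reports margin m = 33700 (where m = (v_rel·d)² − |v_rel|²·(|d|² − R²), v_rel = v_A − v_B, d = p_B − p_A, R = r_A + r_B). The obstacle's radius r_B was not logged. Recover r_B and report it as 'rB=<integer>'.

m = 33700
d = (9, 8);  v_rel = (10, 14),  |v_rel|² = 296
v_rel×d = (10)·(8) − (14)·(9) = -46
since m = R²·296 − (-46)²:  R² = (2116 + 33700) / 296 = 121
R = √121 = 11  ⇒  r_B = 11 − 3 = 8

rB=8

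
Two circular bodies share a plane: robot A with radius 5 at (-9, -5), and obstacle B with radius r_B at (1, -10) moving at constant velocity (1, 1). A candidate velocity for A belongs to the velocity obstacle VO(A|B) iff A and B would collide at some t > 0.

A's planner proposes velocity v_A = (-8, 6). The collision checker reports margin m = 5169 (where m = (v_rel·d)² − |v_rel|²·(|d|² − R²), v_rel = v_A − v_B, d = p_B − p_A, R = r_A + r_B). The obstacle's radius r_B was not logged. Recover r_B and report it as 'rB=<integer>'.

m = 5169
d = (10, -5);  v_rel = (-9, 5),  |v_rel|² = 106
v_rel×d = (-9)·(-5) − (5)·(10) = -5
since m = R²·106 − (-5)²:  R² = (25 + 5169) / 106 = 49
R = √49 = 7  ⇒  r_B = 7 − 5 = 2

rB=2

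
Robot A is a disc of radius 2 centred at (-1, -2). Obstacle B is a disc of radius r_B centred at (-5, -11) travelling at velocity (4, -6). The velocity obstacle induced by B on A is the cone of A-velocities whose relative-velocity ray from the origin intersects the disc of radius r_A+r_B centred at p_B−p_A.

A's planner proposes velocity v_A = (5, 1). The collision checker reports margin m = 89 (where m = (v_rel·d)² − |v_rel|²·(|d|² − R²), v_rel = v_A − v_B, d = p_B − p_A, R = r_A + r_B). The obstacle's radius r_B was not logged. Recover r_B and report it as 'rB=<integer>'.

m = 89
d = (-4, -9);  v_rel = (1, 7),  |v_rel|² = 50
v_rel×d = (1)·(-9) − (7)·(-4) = 19
since m = R²·50 − 19²:  R² = (361 + 89) / 50 = 9
R = √9 = 3  ⇒  r_B = 3 − 2 = 1

rB=1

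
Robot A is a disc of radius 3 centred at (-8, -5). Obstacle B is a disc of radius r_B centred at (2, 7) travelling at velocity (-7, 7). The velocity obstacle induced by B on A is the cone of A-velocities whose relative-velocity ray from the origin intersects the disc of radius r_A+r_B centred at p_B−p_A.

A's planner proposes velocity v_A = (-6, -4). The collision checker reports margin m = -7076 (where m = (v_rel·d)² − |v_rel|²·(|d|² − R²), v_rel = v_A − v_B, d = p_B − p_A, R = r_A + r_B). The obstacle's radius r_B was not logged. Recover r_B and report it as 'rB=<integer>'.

m = -7076
d = (10, 12);  v_rel = (1, -11),  |v_rel|² = 122
v_rel×d = (1)·(12) − (-11)·(10) = 122
since m = R²·122 − 122²:  R² = (14884 + -7076) / 122 = 64
R = √64 = 8  ⇒  r_B = 8 − 3 = 5

rB=5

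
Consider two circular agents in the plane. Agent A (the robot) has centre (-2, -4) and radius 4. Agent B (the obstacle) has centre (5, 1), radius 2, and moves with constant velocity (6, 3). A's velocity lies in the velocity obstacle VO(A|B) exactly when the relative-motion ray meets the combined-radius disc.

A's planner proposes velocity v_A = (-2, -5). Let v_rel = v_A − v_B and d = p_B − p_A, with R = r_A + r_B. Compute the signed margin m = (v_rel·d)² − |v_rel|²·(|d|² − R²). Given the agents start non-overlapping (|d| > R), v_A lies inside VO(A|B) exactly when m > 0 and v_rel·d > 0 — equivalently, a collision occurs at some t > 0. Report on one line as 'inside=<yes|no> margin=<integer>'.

d = (7, 5),  |d|² = 74;  R = 4+2 = 6,  c = 74−6² = 38
v_rel = (-8, -8),  |v_rel|² = 128;  v_rel·d = (-8)·(7) + (-8)·(5) = -96
128·t² + 192·t + 38 = 0  ⇒  m = (-96)² − 128·38 = 4352
m = 4352 > 0,  v_rel·d = -96 < 0  ⇒  outside

inside=no margin=4352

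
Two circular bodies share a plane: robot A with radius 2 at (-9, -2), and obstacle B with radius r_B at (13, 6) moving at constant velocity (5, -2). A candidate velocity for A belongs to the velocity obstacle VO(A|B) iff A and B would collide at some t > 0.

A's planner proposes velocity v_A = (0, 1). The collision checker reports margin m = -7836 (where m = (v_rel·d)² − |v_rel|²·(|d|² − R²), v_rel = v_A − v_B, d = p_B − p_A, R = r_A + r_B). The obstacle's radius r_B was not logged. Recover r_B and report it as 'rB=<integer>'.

m = -7836
d = (22, 8);  v_rel = (-5, 3),  |v_rel|² = 34
v_rel×d = (-5)·(8) − (3)·(22) = -106
since m = R²·34 − (-106)²:  R² = (11236 + -7836) / 34 = 100
R = √100 = 10  ⇒  r_B = 10 − 2 = 8

rB=8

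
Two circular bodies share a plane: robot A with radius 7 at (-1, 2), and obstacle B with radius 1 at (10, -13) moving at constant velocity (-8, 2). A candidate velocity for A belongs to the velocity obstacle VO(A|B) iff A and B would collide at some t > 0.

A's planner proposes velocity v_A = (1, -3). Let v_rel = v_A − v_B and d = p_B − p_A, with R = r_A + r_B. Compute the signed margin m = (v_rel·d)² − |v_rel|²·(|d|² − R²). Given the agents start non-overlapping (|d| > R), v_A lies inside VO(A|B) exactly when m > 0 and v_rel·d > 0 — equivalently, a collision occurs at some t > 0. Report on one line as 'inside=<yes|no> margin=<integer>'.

d = (11, -15),  |d|² = 346;  R = 7+1 = 8,  c = 346−8² = 282
v_rel = (9, -5),  |v_rel|² = 106;  v_rel·d = (9)·(11) + (-5)·(-15) = 174
106·t² − 348·t + 282 = 0  ⇒  m = 174² − 106·282 = 384
m = 384 > 0,  v_rel·d = 174 > 0  ⇒  inside

inside=yes margin=384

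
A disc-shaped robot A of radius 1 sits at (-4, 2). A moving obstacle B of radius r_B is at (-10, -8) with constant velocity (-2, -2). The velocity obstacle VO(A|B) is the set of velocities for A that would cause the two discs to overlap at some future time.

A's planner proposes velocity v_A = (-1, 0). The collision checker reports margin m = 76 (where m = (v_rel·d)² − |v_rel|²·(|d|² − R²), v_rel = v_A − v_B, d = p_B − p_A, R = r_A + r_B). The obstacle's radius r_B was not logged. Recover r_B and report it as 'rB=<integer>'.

m = 76
d = (-6, -10);  v_rel = (1, 2),  |v_rel|² = 5
v_rel×d = (1)·(-10) − (2)·(-6) = 2
since m = R²·5 − 2²:  R² = (4 + 76) / 5 = 16
R = √16 = 4  ⇒  r_B = 4 − 1 = 3

rB=3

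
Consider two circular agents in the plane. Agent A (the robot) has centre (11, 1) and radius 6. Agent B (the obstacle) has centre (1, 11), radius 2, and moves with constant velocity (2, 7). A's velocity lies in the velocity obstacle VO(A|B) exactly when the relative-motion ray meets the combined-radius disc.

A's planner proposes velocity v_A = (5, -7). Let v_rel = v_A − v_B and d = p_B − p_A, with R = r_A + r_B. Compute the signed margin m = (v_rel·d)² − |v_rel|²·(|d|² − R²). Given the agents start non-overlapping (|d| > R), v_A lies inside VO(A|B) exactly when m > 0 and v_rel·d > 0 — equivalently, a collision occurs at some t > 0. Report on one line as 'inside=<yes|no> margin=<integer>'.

d = (-10, 10),  |d|² = 200;  R = 6+2 = 8,  c = 200−8² = 136
v_rel = (3, -14),  |v_rel|² = 205;  v_rel·d = (3)·(-10) + (-14)·(10) = -170
205·t² + 340·t + 136 = 0  ⇒  m = (-170)² − 205·136 = 1020
m = 1020 > 0,  v_rel·d = -170 < 0  ⇒  outside

inside=no margin=1020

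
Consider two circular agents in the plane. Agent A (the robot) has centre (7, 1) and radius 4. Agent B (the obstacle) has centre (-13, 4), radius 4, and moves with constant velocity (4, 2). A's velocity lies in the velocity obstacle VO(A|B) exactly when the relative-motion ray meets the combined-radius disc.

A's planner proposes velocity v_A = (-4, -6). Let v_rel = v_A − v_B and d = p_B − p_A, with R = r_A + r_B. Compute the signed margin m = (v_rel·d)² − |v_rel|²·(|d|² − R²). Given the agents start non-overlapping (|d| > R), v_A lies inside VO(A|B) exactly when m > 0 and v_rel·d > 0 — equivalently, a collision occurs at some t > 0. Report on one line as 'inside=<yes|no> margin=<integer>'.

d = (-20, 3),  |d|² = 409;  R = 4+4 = 8,  c = 409−8² = 345
v_rel = (-8, -8),  |v_rel|² = 128;  v_rel·d = (-8)·(-20) + (-8)·(3) = 136
128·t² − 272·t + 345 = 0  ⇒  m = 136² − 128·345 = -25664
m = -25664 < 0,  v_rel·d = 136 > 0  ⇒  outside

inside=no margin=-25664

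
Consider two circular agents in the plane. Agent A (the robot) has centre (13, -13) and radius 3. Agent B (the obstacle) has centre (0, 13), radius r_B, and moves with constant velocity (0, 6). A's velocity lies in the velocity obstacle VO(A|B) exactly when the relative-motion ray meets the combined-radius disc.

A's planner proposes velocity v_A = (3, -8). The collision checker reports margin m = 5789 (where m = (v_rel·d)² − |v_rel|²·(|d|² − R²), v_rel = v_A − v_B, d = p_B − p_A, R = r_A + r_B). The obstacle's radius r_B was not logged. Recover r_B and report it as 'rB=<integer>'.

m = 5789
d = (-13, 26);  v_rel = (3, -14),  |v_rel|² = 205
v_rel×d = (3)·(26) − (-14)·(-13) = -104
since m = R²·205 − (-104)²:  R² = (10816 + 5789) / 205 = 81
R = √81 = 9  ⇒  r_B = 9 − 3 = 6

rB=6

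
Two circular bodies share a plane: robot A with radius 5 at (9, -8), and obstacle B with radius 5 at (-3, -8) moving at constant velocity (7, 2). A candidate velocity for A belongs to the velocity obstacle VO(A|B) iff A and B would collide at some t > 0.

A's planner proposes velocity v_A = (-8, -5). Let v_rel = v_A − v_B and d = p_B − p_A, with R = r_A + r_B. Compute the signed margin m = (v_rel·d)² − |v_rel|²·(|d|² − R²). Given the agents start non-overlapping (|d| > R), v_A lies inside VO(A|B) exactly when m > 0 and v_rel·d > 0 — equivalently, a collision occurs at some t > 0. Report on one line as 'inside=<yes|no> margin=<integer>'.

d = (-12, 0),  |d|² = 144;  R = 5+5 = 10,  c = 144−10² = 44
v_rel = (-15, -7),  |v_rel|² = 274;  v_rel·d = (-15)·(-12) + (-7)·(0) = 180
274·t² − 360·t + 44 = 0  ⇒  m = 180² − 274·44 = 20344
m = 20344 > 0,  v_rel·d = 180 > 0  ⇒  inside

inside=yes margin=20344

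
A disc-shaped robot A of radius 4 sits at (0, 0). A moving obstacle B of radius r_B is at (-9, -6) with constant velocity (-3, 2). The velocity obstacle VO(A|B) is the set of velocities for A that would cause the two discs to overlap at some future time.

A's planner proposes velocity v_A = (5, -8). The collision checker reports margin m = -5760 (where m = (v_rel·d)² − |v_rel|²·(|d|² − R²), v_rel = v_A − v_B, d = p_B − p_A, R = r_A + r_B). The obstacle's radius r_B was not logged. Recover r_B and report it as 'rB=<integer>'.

m = -5760
d = (-9, -6);  v_rel = (8, -10),  |v_rel|² = 164
v_rel×d = (8)·(-6) − (-10)·(-9) = -138
since m = R²·164 − (-138)²:  R² = (19044 + -5760) / 164 = 81
R = √81 = 9  ⇒  r_B = 9 − 4 = 5

rB=5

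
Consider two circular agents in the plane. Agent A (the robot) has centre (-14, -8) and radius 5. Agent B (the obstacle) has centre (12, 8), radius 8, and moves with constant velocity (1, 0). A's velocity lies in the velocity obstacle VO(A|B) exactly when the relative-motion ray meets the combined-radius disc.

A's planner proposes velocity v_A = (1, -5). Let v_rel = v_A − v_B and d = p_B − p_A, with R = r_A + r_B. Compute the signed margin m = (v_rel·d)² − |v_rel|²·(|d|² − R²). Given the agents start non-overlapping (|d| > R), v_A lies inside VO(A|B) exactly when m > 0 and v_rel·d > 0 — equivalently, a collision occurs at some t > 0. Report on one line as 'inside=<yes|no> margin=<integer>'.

d = (26, 16),  |d|² = 932;  R = 5+8 = 13,  c = 932−13² = 763
v_rel = (0, -5),  |v_rel|² = 25;  v_rel·d = (0)·(26) + (-5)·(16) = -80
25·t² + 160·t + 763 = 0  ⇒  m = (-80)² − 25·763 = -12675
m = -12675 < 0,  v_rel·d = -80 < 0  ⇒  outside

inside=no margin=-12675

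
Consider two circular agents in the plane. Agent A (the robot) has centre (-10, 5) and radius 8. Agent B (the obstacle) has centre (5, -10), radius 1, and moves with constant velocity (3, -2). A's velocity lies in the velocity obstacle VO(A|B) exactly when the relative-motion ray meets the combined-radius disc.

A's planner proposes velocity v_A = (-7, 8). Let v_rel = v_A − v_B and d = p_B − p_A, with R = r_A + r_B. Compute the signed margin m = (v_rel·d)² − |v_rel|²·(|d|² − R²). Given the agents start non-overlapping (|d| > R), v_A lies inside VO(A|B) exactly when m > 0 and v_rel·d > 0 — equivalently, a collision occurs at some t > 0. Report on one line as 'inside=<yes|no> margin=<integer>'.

d = (15, -15),  |d|² = 450;  R = 8+1 = 9,  c = 450−9² = 369
v_rel = (-10, 10),  |v_rel|² = 200;  v_rel·d = (-10)·(15) + (10)·(-15) = -300
200·t² + 600·t + 369 = 0  ⇒  m = (-300)² − 200·369 = 16200
m = 16200 > 0,  v_rel·d = -300 < 0  ⇒  outside

inside=no margin=16200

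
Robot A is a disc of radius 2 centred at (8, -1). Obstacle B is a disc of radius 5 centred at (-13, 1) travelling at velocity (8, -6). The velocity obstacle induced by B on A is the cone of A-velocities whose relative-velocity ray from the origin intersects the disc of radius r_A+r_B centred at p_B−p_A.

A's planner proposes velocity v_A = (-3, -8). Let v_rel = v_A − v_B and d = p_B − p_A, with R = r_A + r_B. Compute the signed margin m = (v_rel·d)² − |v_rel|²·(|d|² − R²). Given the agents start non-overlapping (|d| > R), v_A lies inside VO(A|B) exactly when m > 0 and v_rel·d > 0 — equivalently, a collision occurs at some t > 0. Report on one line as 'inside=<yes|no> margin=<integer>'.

d = (-21, 2),  |d|² = 445;  R = 2+5 = 7,  c = 445−7² = 396
v_rel = (-11, -2),  |v_rel|² = 125;  v_rel·d = (-11)·(-21) + (-2)·(2) = 227
125·t² − 454·t + 396 = 0  ⇒  m = 227² − 125·396 = 2029
m = 2029 > 0,  v_rel·d = 227 > 0  ⇒  inside

inside=yes margin=2029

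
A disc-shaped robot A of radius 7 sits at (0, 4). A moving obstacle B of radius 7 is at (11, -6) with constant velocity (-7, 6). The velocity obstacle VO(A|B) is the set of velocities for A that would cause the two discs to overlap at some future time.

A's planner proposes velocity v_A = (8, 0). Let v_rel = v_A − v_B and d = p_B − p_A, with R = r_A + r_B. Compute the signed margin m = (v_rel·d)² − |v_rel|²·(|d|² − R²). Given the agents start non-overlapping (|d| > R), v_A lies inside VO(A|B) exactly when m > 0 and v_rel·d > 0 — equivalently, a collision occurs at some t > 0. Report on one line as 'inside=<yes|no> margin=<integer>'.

d = (11, -10),  |d|² = 221;  R = 7+7 = 14,  c = 221−14² = 25
v_rel = (15, -6),  |v_rel|² = 261;  v_rel·d = (15)·(11) + (-6)·(-10) = 225
261·t² − 450·t + 25 = 0  ⇒  m = 225² − 261·25 = 44100
m = 44100 > 0,  v_rel·d = 225 > 0  ⇒  inside

inside=yes margin=44100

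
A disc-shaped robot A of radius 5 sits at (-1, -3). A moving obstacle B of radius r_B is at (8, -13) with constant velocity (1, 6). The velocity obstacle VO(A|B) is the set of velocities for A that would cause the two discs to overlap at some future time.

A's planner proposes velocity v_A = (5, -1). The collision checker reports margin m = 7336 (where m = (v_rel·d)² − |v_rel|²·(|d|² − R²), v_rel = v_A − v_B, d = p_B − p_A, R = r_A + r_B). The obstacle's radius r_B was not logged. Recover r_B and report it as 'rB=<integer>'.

m = 7336
d = (9, -10);  v_rel = (4, -7),  |v_rel|² = 65
v_rel×d = (4)·(-10) − (-7)·(9) = 23
since m = R²·65 − 23²:  R² = (529 + 7336) / 65 = 121
R = √121 = 11  ⇒  r_B = 11 − 5 = 6

rB=6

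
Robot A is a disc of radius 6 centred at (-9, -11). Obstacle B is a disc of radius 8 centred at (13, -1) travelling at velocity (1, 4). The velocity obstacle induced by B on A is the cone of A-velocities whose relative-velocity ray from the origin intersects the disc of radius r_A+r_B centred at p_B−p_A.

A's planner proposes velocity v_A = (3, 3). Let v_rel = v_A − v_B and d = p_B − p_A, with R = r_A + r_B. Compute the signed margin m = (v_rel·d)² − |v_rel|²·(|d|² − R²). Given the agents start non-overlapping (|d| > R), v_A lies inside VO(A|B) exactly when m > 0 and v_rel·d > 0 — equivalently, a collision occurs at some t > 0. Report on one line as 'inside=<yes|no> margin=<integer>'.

d = (22, 10),  |d|² = 584;  R = 6+8 = 14,  c = 584−14² = 388
v_rel = (2, -1),  |v_rel|² = 5;  v_rel·d = (2)·(22) + (-1)·(10) = 34
5·t² − 68·t + 388 = 0  ⇒  m = 34² − 5·388 = -784
m = -784 < 0,  v_rel·d = 34 > 0  ⇒  outside

inside=no margin=-784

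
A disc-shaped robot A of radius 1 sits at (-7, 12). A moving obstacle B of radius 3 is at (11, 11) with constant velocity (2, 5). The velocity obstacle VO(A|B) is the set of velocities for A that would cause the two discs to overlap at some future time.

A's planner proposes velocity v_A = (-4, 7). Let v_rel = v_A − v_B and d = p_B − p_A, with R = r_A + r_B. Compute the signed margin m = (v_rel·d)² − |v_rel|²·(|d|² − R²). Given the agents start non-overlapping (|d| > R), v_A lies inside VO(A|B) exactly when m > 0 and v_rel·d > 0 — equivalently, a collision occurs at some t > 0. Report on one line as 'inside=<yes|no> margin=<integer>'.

d = (18, -1),  |d|² = 325;  R = 1+3 = 4,  c = 325−4² = 309
v_rel = (-6, 2),  |v_rel|² = 40;  v_rel·d = (-6)·(18) + (2)·(-1) = -110
40·t² + 220·t + 309 = 0  ⇒  m = (-110)² − 40·309 = -260
m = -260 < 0,  v_rel·d = -110 < 0  ⇒  outside

inside=no margin=-260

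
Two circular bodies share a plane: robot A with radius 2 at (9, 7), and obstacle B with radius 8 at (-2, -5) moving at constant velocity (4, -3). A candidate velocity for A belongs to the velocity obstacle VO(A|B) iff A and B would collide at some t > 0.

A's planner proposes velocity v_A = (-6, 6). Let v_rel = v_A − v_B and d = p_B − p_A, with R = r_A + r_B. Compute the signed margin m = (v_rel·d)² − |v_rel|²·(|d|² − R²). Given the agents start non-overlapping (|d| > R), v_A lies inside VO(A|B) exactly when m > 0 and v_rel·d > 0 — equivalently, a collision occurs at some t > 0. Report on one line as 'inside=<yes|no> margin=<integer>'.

d = (-11, -12),  |d|² = 265;  R = 2+8 = 10,  c = 265−10² = 165
v_rel = (-10, 9),  |v_rel|² = 181;  v_rel·d = (-10)·(-11) + (9)·(-12) = 2
181·t² − 4·t + 165 = 0  ⇒  m = 2² − 181·165 = -29861
m = -29861 < 0,  v_rel·d = 2 > 0  ⇒  outside

inside=no margin=-29861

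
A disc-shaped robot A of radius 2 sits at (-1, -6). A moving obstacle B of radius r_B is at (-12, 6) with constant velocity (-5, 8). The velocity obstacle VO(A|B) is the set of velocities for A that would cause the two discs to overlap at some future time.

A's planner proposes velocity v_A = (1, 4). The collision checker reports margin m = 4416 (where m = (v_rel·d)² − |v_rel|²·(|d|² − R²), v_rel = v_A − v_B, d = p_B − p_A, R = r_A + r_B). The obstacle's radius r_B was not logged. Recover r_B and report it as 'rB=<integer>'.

m = 4416
d = (-11, 12);  v_rel = (6, -4),  |v_rel|² = 52
v_rel×d = (6)·(12) − (-4)·(-11) = 28
since m = R²·52 − 28²:  R² = (784 + 4416) / 52 = 100
R = √100 = 10  ⇒  r_B = 10 − 2 = 8

rB=8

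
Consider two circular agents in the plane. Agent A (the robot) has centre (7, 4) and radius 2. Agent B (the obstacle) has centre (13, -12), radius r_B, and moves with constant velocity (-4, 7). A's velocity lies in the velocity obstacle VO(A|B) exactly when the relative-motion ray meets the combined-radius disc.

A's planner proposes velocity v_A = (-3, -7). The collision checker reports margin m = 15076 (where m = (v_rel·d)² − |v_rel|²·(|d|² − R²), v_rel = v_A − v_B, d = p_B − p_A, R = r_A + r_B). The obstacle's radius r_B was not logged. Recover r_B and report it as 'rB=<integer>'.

m = 15076
d = (6, -16);  v_rel = (1, -14),  |v_rel|² = 197
v_rel×d = (1)·(-16) − (-14)·(6) = 68
since m = R²·197 − 68²:  R² = (4624 + 15076) / 197 = 100
R = √100 = 10  ⇒  r_B = 10 − 2 = 8

rB=8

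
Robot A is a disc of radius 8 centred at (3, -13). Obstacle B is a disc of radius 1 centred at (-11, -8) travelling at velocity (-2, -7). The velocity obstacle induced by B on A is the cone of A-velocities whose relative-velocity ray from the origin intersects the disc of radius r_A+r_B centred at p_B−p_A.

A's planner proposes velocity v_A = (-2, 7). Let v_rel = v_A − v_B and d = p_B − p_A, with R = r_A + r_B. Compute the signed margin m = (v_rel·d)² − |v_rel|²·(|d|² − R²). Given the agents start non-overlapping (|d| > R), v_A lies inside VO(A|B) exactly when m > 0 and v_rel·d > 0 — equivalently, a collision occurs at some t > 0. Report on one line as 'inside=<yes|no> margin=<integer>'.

d = (-14, 5),  |d|² = 221;  R = 8+1 = 9,  c = 221−9² = 140
v_rel = (0, 14),  |v_rel|² = 196;  v_rel·d = (0)·(-14) + (14)·(5) = 70
196·t² − 140·t + 140 = 0  ⇒  m = 70² − 196·140 = -22540
m = -22540 < 0,  v_rel·d = 70 > 0  ⇒  outside

inside=no margin=-22540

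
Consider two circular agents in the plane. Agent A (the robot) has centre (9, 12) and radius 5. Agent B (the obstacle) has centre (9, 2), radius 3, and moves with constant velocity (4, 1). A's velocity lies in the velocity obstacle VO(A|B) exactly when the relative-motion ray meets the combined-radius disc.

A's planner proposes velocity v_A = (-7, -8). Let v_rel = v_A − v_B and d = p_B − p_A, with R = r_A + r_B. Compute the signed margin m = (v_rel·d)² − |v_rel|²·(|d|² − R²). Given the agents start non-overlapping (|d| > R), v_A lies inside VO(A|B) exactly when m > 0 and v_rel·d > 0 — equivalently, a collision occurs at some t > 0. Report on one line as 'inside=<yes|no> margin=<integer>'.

d = (0, -10),  |d|² = 100;  R = 5+3 = 8,  c = 100−8² = 36
v_rel = (-11, -9),  |v_rel|² = 202;  v_rel·d = (-11)·(0) + (-9)·(-10) = 90
202·t² − 180·t + 36 = 0  ⇒  m = 90² − 202·36 = 828
m = 828 > 0,  v_rel·d = 90 > 0  ⇒  inside

inside=yes margin=828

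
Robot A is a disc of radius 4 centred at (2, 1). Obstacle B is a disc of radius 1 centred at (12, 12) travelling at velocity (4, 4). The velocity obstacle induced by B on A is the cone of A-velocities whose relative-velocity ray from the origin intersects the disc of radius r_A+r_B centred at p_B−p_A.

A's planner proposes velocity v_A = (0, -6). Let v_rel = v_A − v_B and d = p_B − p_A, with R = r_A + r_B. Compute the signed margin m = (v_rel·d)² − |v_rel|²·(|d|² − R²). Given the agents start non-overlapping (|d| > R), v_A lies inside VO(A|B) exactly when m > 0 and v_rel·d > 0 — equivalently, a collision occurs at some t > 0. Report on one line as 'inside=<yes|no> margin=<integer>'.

d = (10, 11),  |d|² = 221;  R = 4+1 = 5,  c = 221−5² = 196
v_rel = (-4, -10),  |v_rel|² = 116;  v_rel·d = (-4)·(10) + (-10)·(11) = -150
116·t² + 300·t + 196 = 0  ⇒  m = (-150)² − 116·196 = -236
m = -236 < 0,  v_rel·d = -150 < 0  ⇒  outside

inside=no margin=-236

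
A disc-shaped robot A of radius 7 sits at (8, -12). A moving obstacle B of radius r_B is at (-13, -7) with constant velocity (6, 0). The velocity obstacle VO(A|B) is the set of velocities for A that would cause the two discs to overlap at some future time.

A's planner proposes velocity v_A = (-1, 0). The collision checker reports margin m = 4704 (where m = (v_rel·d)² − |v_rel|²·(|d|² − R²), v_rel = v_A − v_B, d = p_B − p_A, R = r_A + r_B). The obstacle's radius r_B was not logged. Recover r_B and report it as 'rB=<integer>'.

m = 4704
d = (-21, 5);  v_rel = (-7, 0),  |v_rel|² = 49
v_rel×d = (-7)·(5) − (0)·(-21) = -35
since m = R²·49 − (-35)²:  R² = (1225 + 4704) / 49 = 121
R = √121 = 11  ⇒  r_B = 11 − 7 = 4

rB=4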